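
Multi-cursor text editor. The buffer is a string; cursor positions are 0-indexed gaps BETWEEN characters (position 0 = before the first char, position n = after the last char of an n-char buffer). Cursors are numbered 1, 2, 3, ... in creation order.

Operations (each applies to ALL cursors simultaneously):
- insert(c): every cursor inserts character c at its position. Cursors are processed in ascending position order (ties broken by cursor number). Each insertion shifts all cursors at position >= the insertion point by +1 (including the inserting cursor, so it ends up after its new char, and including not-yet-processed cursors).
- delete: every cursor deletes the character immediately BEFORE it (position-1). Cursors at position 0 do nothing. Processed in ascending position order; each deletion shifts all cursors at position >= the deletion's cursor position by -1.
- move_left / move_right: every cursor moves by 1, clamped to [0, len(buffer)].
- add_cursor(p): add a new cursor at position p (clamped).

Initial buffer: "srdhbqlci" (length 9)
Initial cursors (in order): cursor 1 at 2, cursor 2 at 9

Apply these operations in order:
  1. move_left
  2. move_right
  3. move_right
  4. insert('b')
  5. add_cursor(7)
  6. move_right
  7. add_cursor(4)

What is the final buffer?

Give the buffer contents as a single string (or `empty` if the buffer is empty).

Answer: srdbhbqlcib

Derivation:
After op 1 (move_left): buffer="srdhbqlci" (len 9), cursors c1@1 c2@8, authorship .........
After op 2 (move_right): buffer="srdhbqlci" (len 9), cursors c1@2 c2@9, authorship .........
After op 3 (move_right): buffer="srdhbqlci" (len 9), cursors c1@3 c2@9, authorship .........
After op 4 (insert('b')): buffer="srdbhbqlcib" (len 11), cursors c1@4 c2@11, authorship ...1......2
After op 5 (add_cursor(7)): buffer="srdbhbqlcib" (len 11), cursors c1@4 c3@7 c2@11, authorship ...1......2
After op 6 (move_right): buffer="srdbhbqlcib" (len 11), cursors c1@5 c3@8 c2@11, authorship ...1......2
After op 7 (add_cursor(4)): buffer="srdbhbqlcib" (len 11), cursors c4@4 c1@5 c3@8 c2@11, authorship ...1......2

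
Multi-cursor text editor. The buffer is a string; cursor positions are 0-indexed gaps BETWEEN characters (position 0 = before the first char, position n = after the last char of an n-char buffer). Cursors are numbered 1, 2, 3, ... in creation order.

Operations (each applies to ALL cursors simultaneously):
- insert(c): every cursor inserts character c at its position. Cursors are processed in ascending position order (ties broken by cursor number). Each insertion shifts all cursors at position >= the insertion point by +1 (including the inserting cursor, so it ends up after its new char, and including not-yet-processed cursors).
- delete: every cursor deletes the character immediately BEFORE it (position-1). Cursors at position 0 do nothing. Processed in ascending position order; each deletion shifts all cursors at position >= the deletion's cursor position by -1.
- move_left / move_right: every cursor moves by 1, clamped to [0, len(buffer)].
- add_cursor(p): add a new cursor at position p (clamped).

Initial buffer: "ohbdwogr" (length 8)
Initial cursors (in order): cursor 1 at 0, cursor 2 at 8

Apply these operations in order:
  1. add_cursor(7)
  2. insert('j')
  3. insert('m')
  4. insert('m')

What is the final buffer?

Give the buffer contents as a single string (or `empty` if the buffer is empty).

After op 1 (add_cursor(7)): buffer="ohbdwogr" (len 8), cursors c1@0 c3@7 c2@8, authorship ........
After op 2 (insert('j')): buffer="johbdwogjrj" (len 11), cursors c1@1 c3@9 c2@11, authorship 1.......3.2
After op 3 (insert('m')): buffer="jmohbdwogjmrjm" (len 14), cursors c1@2 c3@11 c2@14, authorship 11.......33.22
After op 4 (insert('m')): buffer="jmmohbdwogjmmrjmm" (len 17), cursors c1@3 c3@13 c2@17, authorship 111.......333.222

Answer: jmmohbdwogjmmrjmm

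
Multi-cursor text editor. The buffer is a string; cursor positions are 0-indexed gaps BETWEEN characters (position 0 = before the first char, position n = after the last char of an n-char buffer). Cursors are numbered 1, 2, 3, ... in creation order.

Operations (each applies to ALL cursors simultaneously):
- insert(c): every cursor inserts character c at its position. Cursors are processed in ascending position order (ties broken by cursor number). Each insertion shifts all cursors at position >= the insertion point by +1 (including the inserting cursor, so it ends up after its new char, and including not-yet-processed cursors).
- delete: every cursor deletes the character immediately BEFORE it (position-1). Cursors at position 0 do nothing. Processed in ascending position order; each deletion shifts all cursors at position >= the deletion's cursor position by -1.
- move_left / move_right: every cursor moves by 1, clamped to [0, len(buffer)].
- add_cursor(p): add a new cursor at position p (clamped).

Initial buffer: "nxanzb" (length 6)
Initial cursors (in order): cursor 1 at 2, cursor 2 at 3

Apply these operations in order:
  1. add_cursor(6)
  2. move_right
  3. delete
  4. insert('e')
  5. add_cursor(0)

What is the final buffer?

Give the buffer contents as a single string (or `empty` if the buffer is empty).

After op 1 (add_cursor(6)): buffer="nxanzb" (len 6), cursors c1@2 c2@3 c3@6, authorship ......
After op 2 (move_right): buffer="nxanzb" (len 6), cursors c1@3 c2@4 c3@6, authorship ......
After op 3 (delete): buffer="nxz" (len 3), cursors c1@2 c2@2 c3@3, authorship ...
After op 4 (insert('e')): buffer="nxeeze" (len 6), cursors c1@4 c2@4 c3@6, authorship ..12.3
After op 5 (add_cursor(0)): buffer="nxeeze" (len 6), cursors c4@0 c1@4 c2@4 c3@6, authorship ..12.3

Answer: nxeeze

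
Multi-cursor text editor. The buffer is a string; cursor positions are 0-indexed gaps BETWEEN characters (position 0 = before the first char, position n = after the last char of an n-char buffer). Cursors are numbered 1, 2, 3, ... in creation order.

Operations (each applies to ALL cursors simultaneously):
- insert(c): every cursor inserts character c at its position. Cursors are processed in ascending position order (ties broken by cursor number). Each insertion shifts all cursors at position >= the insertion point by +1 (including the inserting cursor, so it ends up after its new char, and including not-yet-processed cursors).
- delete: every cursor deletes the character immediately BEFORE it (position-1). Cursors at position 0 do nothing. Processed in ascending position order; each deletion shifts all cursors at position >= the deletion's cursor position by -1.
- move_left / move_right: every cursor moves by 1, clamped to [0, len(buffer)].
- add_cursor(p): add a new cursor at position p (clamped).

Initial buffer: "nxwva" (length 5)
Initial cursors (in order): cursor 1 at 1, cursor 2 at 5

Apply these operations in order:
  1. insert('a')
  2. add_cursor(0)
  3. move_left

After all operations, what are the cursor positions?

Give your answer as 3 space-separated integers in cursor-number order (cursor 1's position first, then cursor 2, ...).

After op 1 (insert('a')): buffer="naxwvaa" (len 7), cursors c1@2 c2@7, authorship .1....2
After op 2 (add_cursor(0)): buffer="naxwvaa" (len 7), cursors c3@0 c1@2 c2@7, authorship .1....2
After op 3 (move_left): buffer="naxwvaa" (len 7), cursors c3@0 c1@1 c2@6, authorship .1....2

Answer: 1 6 0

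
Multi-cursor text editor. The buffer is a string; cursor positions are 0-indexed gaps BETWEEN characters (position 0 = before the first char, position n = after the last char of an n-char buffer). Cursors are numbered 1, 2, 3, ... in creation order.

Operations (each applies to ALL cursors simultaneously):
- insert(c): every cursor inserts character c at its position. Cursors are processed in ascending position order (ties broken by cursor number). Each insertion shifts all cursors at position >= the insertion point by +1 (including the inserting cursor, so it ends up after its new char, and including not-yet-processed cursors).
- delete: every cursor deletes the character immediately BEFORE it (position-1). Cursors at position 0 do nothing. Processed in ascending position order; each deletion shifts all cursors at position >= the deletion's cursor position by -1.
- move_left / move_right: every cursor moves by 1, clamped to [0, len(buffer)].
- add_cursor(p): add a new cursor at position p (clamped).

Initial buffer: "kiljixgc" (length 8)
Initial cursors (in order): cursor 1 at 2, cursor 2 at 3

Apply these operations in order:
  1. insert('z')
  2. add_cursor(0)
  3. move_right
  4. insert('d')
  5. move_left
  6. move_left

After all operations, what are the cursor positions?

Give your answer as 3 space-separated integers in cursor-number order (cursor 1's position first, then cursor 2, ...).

After op 1 (insert('z')): buffer="kizlzjixgc" (len 10), cursors c1@3 c2@5, authorship ..1.2.....
After op 2 (add_cursor(0)): buffer="kizlzjixgc" (len 10), cursors c3@0 c1@3 c2@5, authorship ..1.2.....
After op 3 (move_right): buffer="kizlzjixgc" (len 10), cursors c3@1 c1@4 c2@6, authorship ..1.2.....
After op 4 (insert('d')): buffer="kdizldzjdixgc" (len 13), cursors c3@2 c1@6 c2@9, authorship .3.1.12.2....
After op 5 (move_left): buffer="kdizldzjdixgc" (len 13), cursors c3@1 c1@5 c2@8, authorship .3.1.12.2....
After op 6 (move_left): buffer="kdizldzjdixgc" (len 13), cursors c3@0 c1@4 c2@7, authorship .3.1.12.2....

Answer: 4 7 0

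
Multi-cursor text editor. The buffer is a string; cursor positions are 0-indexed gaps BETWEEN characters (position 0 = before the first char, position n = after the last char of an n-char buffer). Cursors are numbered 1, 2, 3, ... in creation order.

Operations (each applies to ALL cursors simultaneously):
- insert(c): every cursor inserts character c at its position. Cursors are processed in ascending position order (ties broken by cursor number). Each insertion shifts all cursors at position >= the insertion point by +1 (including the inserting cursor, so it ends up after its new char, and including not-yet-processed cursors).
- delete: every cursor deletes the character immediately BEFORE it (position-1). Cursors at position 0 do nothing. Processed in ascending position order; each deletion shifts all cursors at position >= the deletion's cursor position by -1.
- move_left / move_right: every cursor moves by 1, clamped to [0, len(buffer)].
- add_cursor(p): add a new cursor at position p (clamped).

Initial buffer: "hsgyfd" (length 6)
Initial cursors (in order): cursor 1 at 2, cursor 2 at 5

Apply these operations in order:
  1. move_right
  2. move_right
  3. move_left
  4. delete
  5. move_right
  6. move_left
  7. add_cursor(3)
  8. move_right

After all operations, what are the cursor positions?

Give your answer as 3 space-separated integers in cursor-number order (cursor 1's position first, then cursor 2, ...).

After op 1 (move_right): buffer="hsgyfd" (len 6), cursors c1@3 c2@6, authorship ......
After op 2 (move_right): buffer="hsgyfd" (len 6), cursors c1@4 c2@6, authorship ......
After op 3 (move_left): buffer="hsgyfd" (len 6), cursors c1@3 c2@5, authorship ......
After op 4 (delete): buffer="hsyd" (len 4), cursors c1@2 c2@3, authorship ....
After op 5 (move_right): buffer="hsyd" (len 4), cursors c1@3 c2@4, authorship ....
After op 6 (move_left): buffer="hsyd" (len 4), cursors c1@2 c2@3, authorship ....
After op 7 (add_cursor(3)): buffer="hsyd" (len 4), cursors c1@2 c2@3 c3@3, authorship ....
After op 8 (move_right): buffer="hsyd" (len 4), cursors c1@3 c2@4 c3@4, authorship ....

Answer: 3 4 4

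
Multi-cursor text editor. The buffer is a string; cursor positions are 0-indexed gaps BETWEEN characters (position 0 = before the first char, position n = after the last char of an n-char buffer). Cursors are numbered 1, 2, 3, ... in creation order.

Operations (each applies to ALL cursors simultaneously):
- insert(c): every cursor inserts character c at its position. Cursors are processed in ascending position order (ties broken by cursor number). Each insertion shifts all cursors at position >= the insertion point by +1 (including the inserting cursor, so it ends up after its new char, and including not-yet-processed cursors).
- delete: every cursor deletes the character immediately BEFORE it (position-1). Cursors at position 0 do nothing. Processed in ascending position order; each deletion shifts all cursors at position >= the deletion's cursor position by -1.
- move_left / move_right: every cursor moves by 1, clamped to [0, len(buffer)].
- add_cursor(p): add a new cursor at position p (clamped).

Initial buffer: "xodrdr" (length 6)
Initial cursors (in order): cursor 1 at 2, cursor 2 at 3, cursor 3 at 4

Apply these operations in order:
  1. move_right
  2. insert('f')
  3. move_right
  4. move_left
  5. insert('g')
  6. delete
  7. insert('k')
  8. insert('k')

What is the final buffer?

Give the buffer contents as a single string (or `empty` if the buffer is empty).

Answer: xodfkkrfkkdfkkr

Derivation:
After op 1 (move_right): buffer="xodrdr" (len 6), cursors c1@3 c2@4 c3@5, authorship ......
After op 2 (insert('f')): buffer="xodfrfdfr" (len 9), cursors c1@4 c2@6 c3@8, authorship ...1.2.3.
After op 3 (move_right): buffer="xodfrfdfr" (len 9), cursors c1@5 c2@7 c3@9, authorship ...1.2.3.
After op 4 (move_left): buffer="xodfrfdfr" (len 9), cursors c1@4 c2@6 c3@8, authorship ...1.2.3.
After op 5 (insert('g')): buffer="xodfgrfgdfgr" (len 12), cursors c1@5 c2@8 c3@11, authorship ...11.22.33.
After op 6 (delete): buffer="xodfrfdfr" (len 9), cursors c1@4 c2@6 c3@8, authorship ...1.2.3.
After op 7 (insert('k')): buffer="xodfkrfkdfkr" (len 12), cursors c1@5 c2@8 c3@11, authorship ...11.22.33.
After op 8 (insert('k')): buffer="xodfkkrfkkdfkkr" (len 15), cursors c1@6 c2@10 c3@14, authorship ...111.222.333.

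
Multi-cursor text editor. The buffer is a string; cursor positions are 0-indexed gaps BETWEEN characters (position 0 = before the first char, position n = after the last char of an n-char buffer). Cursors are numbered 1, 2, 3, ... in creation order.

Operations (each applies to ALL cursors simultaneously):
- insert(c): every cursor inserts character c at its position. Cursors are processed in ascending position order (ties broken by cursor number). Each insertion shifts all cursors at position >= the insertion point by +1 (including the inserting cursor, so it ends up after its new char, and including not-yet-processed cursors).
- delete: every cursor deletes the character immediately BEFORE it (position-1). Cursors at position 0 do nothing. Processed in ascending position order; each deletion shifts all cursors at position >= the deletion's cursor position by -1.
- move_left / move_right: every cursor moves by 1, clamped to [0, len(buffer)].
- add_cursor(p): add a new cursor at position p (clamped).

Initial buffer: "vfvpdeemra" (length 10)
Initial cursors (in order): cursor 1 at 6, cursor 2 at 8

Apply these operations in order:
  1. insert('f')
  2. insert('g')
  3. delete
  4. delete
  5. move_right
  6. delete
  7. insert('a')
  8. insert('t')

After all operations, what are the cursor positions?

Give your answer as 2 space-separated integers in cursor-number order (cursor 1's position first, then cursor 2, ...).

Answer: 8 11

Derivation:
After op 1 (insert('f')): buffer="vfvpdefemfra" (len 12), cursors c1@7 c2@10, authorship ......1..2..
After op 2 (insert('g')): buffer="vfvpdefgemfgra" (len 14), cursors c1@8 c2@12, authorship ......11..22..
After op 3 (delete): buffer="vfvpdefemfra" (len 12), cursors c1@7 c2@10, authorship ......1..2..
After op 4 (delete): buffer="vfvpdeemra" (len 10), cursors c1@6 c2@8, authorship ..........
After op 5 (move_right): buffer="vfvpdeemra" (len 10), cursors c1@7 c2@9, authorship ..........
After op 6 (delete): buffer="vfvpdema" (len 8), cursors c1@6 c2@7, authorship ........
After op 7 (insert('a')): buffer="vfvpdeamaa" (len 10), cursors c1@7 c2@9, authorship ......1.2.
After op 8 (insert('t')): buffer="vfvpdeatmata" (len 12), cursors c1@8 c2@11, authorship ......11.22.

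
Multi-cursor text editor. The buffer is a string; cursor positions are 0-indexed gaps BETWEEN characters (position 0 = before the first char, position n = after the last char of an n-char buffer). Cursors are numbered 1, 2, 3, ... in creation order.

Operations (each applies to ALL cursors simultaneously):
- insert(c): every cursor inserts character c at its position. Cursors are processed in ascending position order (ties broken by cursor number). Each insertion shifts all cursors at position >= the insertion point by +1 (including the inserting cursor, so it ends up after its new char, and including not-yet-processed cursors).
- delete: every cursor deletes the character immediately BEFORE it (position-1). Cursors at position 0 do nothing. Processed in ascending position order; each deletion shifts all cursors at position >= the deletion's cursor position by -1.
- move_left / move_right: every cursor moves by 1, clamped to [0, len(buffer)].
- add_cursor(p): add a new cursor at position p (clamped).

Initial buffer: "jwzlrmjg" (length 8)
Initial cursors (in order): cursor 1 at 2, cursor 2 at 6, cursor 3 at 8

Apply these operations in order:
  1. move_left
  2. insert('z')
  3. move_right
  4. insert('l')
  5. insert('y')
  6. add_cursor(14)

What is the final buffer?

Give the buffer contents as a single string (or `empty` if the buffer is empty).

Answer: jzwlyzlrzmlyjzgly

Derivation:
After op 1 (move_left): buffer="jwzlrmjg" (len 8), cursors c1@1 c2@5 c3@7, authorship ........
After op 2 (insert('z')): buffer="jzwzlrzmjzg" (len 11), cursors c1@2 c2@7 c3@10, authorship .1....2..3.
After op 3 (move_right): buffer="jzwzlrzmjzg" (len 11), cursors c1@3 c2@8 c3@11, authorship .1....2..3.
After op 4 (insert('l')): buffer="jzwlzlrzmljzgl" (len 14), cursors c1@4 c2@10 c3@14, authorship .1.1...2.2.3.3
After op 5 (insert('y')): buffer="jzwlyzlrzmlyjzgly" (len 17), cursors c1@5 c2@12 c3@17, authorship .1.11...2.22.3.33
After op 6 (add_cursor(14)): buffer="jzwlyzlrzmlyjzgly" (len 17), cursors c1@5 c2@12 c4@14 c3@17, authorship .1.11...2.22.3.33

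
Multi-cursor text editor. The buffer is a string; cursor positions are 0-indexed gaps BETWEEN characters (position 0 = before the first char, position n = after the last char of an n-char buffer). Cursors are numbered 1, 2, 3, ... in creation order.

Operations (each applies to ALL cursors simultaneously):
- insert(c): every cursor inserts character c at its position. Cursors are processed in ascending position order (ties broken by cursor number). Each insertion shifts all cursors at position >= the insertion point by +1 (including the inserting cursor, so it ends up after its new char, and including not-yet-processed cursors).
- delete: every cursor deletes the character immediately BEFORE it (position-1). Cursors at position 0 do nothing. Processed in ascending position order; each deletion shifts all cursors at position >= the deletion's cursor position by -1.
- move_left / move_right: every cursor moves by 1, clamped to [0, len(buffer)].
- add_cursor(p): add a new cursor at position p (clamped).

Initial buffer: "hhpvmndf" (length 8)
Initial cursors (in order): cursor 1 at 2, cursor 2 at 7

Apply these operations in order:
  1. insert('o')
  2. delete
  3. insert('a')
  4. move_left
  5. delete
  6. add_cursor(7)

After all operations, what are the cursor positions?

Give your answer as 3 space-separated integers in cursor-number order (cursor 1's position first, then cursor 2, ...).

Answer: 1 6 7

Derivation:
After op 1 (insert('o')): buffer="hhopvmndof" (len 10), cursors c1@3 c2@9, authorship ..1.....2.
After op 2 (delete): buffer="hhpvmndf" (len 8), cursors c1@2 c2@7, authorship ........
After op 3 (insert('a')): buffer="hhapvmndaf" (len 10), cursors c1@3 c2@9, authorship ..1.....2.
After op 4 (move_left): buffer="hhapvmndaf" (len 10), cursors c1@2 c2@8, authorship ..1.....2.
After op 5 (delete): buffer="hapvmnaf" (len 8), cursors c1@1 c2@6, authorship .1....2.
After op 6 (add_cursor(7)): buffer="hapvmnaf" (len 8), cursors c1@1 c2@6 c3@7, authorship .1....2.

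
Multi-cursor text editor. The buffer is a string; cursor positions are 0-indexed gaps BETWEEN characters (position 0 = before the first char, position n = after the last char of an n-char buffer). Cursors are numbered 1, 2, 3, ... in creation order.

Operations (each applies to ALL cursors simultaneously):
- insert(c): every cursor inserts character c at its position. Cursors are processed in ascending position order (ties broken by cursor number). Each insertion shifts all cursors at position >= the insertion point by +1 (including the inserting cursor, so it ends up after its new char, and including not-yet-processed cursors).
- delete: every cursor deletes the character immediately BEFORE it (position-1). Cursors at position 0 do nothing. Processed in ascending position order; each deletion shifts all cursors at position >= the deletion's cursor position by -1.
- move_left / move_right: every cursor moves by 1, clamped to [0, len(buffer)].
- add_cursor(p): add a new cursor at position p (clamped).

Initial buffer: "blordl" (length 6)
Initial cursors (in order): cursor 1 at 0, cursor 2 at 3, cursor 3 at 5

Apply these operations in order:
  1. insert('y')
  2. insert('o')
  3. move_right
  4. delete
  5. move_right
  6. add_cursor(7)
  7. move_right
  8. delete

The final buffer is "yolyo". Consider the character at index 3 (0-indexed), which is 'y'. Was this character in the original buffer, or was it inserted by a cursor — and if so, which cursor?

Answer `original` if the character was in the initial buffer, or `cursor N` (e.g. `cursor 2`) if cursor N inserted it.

After op 1 (insert('y')): buffer="ybloyrdyl" (len 9), cursors c1@1 c2@5 c3@8, authorship 1...2..3.
After op 2 (insert('o')): buffer="yobloyordyol" (len 12), cursors c1@2 c2@7 c3@11, authorship 11...22..33.
After op 3 (move_right): buffer="yobloyordyol" (len 12), cursors c1@3 c2@8 c3@12, authorship 11...22..33.
After op 4 (delete): buffer="yoloyodyo" (len 9), cursors c1@2 c2@6 c3@9, authorship 11..22.33
After op 5 (move_right): buffer="yoloyodyo" (len 9), cursors c1@3 c2@7 c3@9, authorship 11..22.33
After op 6 (add_cursor(7)): buffer="yoloyodyo" (len 9), cursors c1@3 c2@7 c4@7 c3@9, authorship 11..22.33
After op 7 (move_right): buffer="yoloyodyo" (len 9), cursors c1@4 c2@8 c4@8 c3@9, authorship 11..22.33
After op 8 (delete): buffer="yolyo" (len 5), cursors c1@3 c2@5 c3@5 c4@5, authorship 11.22
Authorship (.=original, N=cursor N): 1 1 . 2 2
Index 3: author = 2

Answer: cursor 2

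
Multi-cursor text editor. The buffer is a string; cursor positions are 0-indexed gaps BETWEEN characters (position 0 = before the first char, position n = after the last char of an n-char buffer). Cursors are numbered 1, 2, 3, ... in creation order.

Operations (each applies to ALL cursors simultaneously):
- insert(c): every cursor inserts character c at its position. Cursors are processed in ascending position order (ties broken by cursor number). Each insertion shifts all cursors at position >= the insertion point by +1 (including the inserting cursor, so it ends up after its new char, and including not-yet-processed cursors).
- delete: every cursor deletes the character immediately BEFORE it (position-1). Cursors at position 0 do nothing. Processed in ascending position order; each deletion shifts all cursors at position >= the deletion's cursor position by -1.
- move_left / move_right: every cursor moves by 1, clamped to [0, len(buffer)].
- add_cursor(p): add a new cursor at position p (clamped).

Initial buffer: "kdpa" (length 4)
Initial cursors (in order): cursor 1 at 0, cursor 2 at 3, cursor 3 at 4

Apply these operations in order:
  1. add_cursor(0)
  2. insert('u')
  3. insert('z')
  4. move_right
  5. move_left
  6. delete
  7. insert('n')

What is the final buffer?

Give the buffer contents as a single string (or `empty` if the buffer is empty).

Answer: uunnkdpunanz

Derivation:
After op 1 (add_cursor(0)): buffer="kdpa" (len 4), cursors c1@0 c4@0 c2@3 c3@4, authorship ....
After op 2 (insert('u')): buffer="uukdpuau" (len 8), cursors c1@2 c4@2 c2@6 c3@8, authorship 14...2.3
After op 3 (insert('z')): buffer="uuzzkdpuzauz" (len 12), cursors c1@4 c4@4 c2@9 c3@12, authorship 1414...22.33
After op 4 (move_right): buffer="uuzzkdpuzauz" (len 12), cursors c1@5 c4@5 c2@10 c3@12, authorship 1414...22.33
After op 5 (move_left): buffer="uuzzkdpuzauz" (len 12), cursors c1@4 c4@4 c2@9 c3@11, authorship 1414...22.33
After op 6 (delete): buffer="uukdpuaz" (len 8), cursors c1@2 c4@2 c2@6 c3@7, authorship 14...2.3
After op 7 (insert('n')): buffer="uunnkdpunanz" (len 12), cursors c1@4 c4@4 c2@9 c3@11, authorship 1414...22.33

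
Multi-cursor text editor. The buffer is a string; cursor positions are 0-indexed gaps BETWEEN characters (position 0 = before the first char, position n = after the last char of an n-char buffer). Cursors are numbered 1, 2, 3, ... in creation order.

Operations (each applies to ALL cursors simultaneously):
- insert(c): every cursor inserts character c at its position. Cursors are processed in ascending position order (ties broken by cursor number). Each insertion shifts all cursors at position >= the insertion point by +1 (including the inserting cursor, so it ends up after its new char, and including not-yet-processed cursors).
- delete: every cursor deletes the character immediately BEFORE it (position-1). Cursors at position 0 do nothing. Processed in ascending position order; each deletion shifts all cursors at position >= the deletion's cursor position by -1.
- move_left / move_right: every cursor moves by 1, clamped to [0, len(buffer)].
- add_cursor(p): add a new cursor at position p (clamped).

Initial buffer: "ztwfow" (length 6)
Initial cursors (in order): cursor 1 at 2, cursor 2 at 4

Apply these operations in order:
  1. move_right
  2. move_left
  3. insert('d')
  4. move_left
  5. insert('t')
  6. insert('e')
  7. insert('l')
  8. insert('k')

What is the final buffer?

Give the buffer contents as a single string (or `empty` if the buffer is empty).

After op 1 (move_right): buffer="ztwfow" (len 6), cursors c1@3 c2@5, authorship ......
After op 2 (move_left): buffer="ztwfow" (len 6), cursors c1@2 c2@4, authorship ......
After op 3 (insert('d')): buffer="ztdwfdow" (len 8), cursors c1@3 c2@6, authorship ..1..2..
After op 4 (move_left): buffer="ztdwfdow" (len 8), cursors c1@2 c2@5, authorship ..1..2..
After op 5 (insert('t')): buffer="zttdwftdow" (len 10), cursors c1@3 c2@7, authorship ..11..22..
After op 6 (insert('e')): buffer="zttedwftedow" (len 12), cursors c1@4 c2@9, authorship ..111..222..
After op 7 (insert('l')): buffer="ztteldwfteldow" (len 14), cursors c1@5 c2@11, authorship ..1111..2222..
After op 8 (insert('k')): buffer="zttelkdwftelkdow" (len 16), cursors c1@6 c2@13, authorship ..11111..22222..

Answer: zttelkdwftelkdow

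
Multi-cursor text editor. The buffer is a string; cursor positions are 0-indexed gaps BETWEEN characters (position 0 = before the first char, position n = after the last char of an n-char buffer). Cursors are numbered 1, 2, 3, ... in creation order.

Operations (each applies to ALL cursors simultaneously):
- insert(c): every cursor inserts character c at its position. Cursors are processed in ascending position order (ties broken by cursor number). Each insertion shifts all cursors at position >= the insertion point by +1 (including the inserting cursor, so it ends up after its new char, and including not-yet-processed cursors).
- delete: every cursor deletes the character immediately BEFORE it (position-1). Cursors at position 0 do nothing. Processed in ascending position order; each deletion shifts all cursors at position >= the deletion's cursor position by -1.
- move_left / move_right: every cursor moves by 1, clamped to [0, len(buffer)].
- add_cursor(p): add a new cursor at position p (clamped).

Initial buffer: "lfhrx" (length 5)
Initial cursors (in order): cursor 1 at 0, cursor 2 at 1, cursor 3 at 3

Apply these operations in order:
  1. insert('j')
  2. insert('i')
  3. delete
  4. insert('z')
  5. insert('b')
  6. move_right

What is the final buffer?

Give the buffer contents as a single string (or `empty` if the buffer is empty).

After op 1 (insert('j')): buffer="jljfhjrx" (len 8), cursors c1@1 c2@3 c3@6, authorship 1.2..3..
After op 2 (insert('i')): buffer="jiljifhjirx" (len 11), cursors c1@2 c2@5 c3@9, authorship 11.22..33..
After op 3 (delete): buffer="jljfhjrx" (len 8), cursors c1@1 c2@3 c3@6, authorship 1.2..3..
After op 4 (insert('z')): buffer="jzljzfhjzrx" (len 11), cursors c1@2 c2@5 c3@9, authorship 11.22..33..
After op 5 (insert('b')): buffer="jzbljzbfhjzbrx" (len 14), cursors c1@3 c2@7 c3@12, authorship 111.222..333..
After op 6 (move_right): buffer="jzbljzbfhjzbrx" (len 14), cursors c1@4 c2@8 c3@13, authorship 111.222..333..

Answer: jzbljzbfhjzbrx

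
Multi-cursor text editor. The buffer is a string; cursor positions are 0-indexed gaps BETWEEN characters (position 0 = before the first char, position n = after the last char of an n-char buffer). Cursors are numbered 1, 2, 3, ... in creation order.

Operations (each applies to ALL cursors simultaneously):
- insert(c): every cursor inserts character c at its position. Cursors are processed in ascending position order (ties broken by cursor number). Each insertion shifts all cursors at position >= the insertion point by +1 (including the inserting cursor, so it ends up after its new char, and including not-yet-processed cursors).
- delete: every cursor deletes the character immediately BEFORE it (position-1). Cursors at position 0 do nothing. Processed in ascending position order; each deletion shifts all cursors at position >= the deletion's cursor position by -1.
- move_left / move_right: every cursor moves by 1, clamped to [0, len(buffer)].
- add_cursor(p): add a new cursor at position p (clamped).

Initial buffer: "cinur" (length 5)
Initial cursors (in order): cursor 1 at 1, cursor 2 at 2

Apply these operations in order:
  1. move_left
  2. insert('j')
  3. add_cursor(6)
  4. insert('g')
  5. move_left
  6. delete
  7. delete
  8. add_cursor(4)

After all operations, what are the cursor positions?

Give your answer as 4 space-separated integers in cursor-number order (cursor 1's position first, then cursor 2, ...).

After op 1 (move_left): buffer="cinur" (len 5), cursors c1@0 c2@1, authorship .....
After op 2 (insert('j')): buffer="jcjinur" (len 7), cursors c1@1 c2@3, authorship 1.2....
After op 3 (add_cursor(6)): buffer="jcjinur" (len 7), cursors c1@1 c2@3 c3@6, authorship 1.2....
After op 4 (insert('g')): buffer="jgcjginugr" (len 10), cursors c1@2 c2@5 c3@9, authorship 11.22...3.
After op 5 (move_left): buffer="jgcjginugr" (len 10), cursors c1@1 c2@4 c3@8, authorship 11.22...3.
After op 6 (delete): buffer="gcgingr" (len 7), cursors c1@0 c2@2 c3@5, authorship 1.2..3.
After op 7 (delete): buffer="ggigr" (len 5), cursors c1@0 c2@1 c3@3, authorship 12.3.
After op 8 (add_cursor(4)): buffer="ggigr" (len 5), cursors c1@0 c2@1 c3@3 c4@4, authorship 12.3.

Answer: 0 1 3 4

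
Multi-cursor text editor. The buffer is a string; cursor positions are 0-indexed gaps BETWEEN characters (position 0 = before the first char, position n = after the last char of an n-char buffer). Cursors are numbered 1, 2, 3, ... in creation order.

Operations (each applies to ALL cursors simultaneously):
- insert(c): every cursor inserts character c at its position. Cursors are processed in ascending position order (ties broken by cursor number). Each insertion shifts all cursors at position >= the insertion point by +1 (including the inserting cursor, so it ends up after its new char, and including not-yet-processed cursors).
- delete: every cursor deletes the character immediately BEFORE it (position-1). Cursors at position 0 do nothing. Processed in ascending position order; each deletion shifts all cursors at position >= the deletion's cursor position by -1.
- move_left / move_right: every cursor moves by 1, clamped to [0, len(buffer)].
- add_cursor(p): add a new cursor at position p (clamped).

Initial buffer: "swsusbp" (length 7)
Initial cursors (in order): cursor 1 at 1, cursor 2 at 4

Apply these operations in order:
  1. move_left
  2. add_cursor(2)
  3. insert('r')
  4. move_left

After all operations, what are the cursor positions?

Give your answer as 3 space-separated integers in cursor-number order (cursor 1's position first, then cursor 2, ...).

After op 1 (move_left): buffer="swsusbp" (len 7), cursors c1@0 c2@3, authorship .......
After op 2 (add_cursor(2)): buffer="swsusbp" (len 7), cursors c1@0 c3@2 c2@3, authorship .......
After op 3 (insert('r')): buffer="rswrsrusbp" (len 10), cursors c1@1 c3@4 c2@6, authorship 1..3.2....
After op 4 (move_left): buffer="rswrsrusbp" (len 10), cursors c1@0 c3@3 c2@5, authorship 1..3.2....

Answer: 0 5 3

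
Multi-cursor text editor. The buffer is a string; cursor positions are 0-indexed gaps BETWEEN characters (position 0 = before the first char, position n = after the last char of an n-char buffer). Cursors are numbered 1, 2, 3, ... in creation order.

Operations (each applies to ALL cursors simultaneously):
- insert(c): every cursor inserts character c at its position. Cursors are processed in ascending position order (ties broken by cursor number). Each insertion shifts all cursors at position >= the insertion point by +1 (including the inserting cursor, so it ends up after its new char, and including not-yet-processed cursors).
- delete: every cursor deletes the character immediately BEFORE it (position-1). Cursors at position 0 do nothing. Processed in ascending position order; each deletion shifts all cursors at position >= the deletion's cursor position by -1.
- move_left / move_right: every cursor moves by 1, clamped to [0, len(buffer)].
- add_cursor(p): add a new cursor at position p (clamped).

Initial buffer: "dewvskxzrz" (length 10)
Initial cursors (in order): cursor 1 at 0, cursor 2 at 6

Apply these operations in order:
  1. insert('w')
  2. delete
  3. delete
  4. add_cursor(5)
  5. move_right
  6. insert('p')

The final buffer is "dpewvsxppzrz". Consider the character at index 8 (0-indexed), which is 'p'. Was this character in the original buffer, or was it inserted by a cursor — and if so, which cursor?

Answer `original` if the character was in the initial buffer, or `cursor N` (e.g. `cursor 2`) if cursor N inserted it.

After op 1 (insert('w')): buffer="wdewvskwxzrz" (len 12), cursors c1@1 c2@8, authorship 1......2....
After op 2 (delete): buffer="dewvskxzrz" (len 10), cursors c1@0 c2@6, authorship ..........
After op 3 (delete): buffer="dewvsxzrz" (len 9), cursors c1@0 c2@5, authorship .........
After op 4 (add_cursor(5)): buffer="dewvsxzrz" (len 9), cursors c1@0 c2@5 c3@5, authorship .........
After op 5 (move_right): buffer="dewvsxzrz" (len 9), cursors c1@1 c2@6 c3@6, authorship .........
After op 6 (insert('p')): buffer="dpewvsxppzrz" (len 12), cursors c1@2 c2@9 c3@9, authorship .1.....23...
Authorship (.=original, N=cursor N): . 1 . . . . . 2 3 . . .
Index 8: author = 3

Answer: cursor 3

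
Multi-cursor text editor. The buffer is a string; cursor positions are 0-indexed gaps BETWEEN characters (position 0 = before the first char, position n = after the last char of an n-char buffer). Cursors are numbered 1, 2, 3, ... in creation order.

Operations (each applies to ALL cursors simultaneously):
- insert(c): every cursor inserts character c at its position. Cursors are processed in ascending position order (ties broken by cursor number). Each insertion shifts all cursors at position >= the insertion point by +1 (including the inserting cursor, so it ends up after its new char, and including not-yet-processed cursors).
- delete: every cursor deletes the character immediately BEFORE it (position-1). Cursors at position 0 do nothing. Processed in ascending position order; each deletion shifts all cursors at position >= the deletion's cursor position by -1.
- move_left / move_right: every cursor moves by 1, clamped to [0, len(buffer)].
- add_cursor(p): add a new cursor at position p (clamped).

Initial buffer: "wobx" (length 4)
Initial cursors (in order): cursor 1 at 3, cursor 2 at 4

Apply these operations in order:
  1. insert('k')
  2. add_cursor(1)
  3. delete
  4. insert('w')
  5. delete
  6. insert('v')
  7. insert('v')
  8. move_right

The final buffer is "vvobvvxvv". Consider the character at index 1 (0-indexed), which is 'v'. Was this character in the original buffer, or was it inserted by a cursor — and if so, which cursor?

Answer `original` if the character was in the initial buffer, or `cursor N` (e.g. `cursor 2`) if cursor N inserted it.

After op 1 (insert('k')): buffer="wobkxk" (len 6), cursors c1@4 c2@6, authorship ...1.2
After op 2 (add_cursor(1)): buffer="wobkxk" (len 6), cursors c3@1 c1@4 c2@6, authorship ...1.2
After op 3 (delete): buffer="obx" (len 3), cursors c3@0 c1@2 c2@3, authorship ...
After op 4 (insert('w')): buffer="wobwxw" (len 6), cursors c3@1 c1@4 c2@6, authorship 3..1.2
After op 5 (delete): buffer="obx" (len 3), cursors c3@0 c1@2 c2@3, authorship ...
After op 6 (insert('v')): buffer="vobvxv" (len 6), cursors c3@1 c1@4 c2@6, authorship 3..1.2
After op 7 (insert('v')): buffer="vvobvvxvv" (len 9), cursors c3@2 c1@6 c2@9, authorship 33..11.22
After op 8 (move_right): buffer="vvobvvxvv" (len 9), cursors c3@3 c1@7 c2@9, authorship 33..11.22
Authorship (.=original, N=cursor N): 3 3 . . 1 1 . 2 2
Index 1: author = 3

Answer: cursor 3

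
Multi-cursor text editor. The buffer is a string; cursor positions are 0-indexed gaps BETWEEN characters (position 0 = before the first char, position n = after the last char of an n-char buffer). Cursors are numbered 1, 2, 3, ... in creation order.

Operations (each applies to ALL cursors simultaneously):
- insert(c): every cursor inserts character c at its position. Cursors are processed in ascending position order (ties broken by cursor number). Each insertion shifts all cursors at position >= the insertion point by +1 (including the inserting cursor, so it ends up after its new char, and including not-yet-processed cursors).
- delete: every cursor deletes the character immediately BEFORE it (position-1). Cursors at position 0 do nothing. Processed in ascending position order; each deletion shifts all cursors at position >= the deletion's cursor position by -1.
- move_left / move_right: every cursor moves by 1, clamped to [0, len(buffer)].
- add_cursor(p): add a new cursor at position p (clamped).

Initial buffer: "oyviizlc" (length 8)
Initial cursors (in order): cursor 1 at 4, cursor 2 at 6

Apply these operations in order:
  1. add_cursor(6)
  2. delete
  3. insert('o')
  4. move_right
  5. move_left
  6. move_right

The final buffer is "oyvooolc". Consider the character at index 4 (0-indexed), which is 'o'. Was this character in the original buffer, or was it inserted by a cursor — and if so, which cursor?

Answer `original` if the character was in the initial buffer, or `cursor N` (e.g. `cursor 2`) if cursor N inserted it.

Answer: cursor 2

Derivation:
After op 1 (add_cursor(6)): buffer="oyviizlc" (len 8), cursors c1@4 c2@6 c3@6, authorship ........
After op 2 (delete): buffer="oyvlc" (len 5), cursors c1@3 c2@3 c3@3, authorship .....
After op 3 (insert('o')): buffer="oyvooolc" (len 8), cursors c1@6 c2@6 c3@6, authorship ...123..
After op 4 (move_right): buffer="oyvooolc" (len 8), cursors c1@7 c2@7 c3@7, authorship ...123..
After op 5 (move_left): buffer="oyvooolc" (len 8), cursors c1@6 c2@6 c3@6, authorship ...123..
After op 6 (move_right): buffer="oyvooolc" (len 8), cursors c1@7 c2@7 c3@7, authorship ...123..
Authorship (.=original, N=cursor N): . . . 1 2 3 . .
Index 4: author = 2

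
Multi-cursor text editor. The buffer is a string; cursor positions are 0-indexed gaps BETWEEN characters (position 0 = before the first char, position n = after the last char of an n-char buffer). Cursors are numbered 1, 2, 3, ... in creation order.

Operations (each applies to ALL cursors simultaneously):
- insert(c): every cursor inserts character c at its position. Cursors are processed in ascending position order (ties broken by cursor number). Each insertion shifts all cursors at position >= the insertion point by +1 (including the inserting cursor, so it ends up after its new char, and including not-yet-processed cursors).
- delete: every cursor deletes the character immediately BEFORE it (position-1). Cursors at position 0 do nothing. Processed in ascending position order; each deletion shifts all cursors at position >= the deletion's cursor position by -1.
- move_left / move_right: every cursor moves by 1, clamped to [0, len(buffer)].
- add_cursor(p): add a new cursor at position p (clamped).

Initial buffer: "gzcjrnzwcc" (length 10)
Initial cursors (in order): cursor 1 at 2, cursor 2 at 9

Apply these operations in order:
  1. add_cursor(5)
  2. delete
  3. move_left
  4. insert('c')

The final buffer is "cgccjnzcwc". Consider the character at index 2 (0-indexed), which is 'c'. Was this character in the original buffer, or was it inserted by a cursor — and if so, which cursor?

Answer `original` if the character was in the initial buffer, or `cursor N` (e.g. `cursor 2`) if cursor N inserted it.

Answer: original

Derivation:
After op 1 (add_cursor(5)): buffer="gzcjrnzwcc" (len 10), cursors c1@2 c3@5 c2@9, authorship ..........
After op 2 (delete): buffer="gcjnzwc" (len 7), cursors c1@1 c3@3 c2@6, authorship .......
After op 3 (move_left): buffer="gcjnzwc" (len 7), cursors c1@0 c3@2 c2@5, authorship .......
After op 4 (insert('c')): buffer="cgccjnzcwc" (len 10), cursors c1@1 c3@4 c2@8, authorship 1..3...2..
Authorship (.=original, N=cursor N): 1 . . 3 . . . 2 . .
Index 2: author = original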